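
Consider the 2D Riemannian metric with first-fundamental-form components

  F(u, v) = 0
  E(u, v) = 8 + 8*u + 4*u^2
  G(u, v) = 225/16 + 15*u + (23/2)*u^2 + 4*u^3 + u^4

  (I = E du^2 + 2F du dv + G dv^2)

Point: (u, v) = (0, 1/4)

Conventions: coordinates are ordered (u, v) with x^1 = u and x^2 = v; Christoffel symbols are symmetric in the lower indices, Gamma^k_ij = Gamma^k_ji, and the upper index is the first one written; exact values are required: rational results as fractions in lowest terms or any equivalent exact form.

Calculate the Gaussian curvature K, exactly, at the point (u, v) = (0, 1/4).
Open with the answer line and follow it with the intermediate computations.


Answer: K = -1/30

E = 8, F = 0, G = 225/16, EG - F^2 = 225/2 at the point
E_u = 8, E_v = 0, F_u = 0, F_v = 0, G_u = 15, G_v = 0
E_vv = 0, F_uv = 0, G_uu = 23
Brioschi: K = (det M1 - det M2) / (EG - F^2)^2 with the standard first/second-derivative matrices M1, M2.
M1 = [[-E_vv/2 + F_uv - G_uu/2, E_u/2, F_u - E_v/2], [F_v - G_u/2, E, F], [G_v/2, F, G]] = [[-23/2, 4, 0], [-15/2, 8, 0], [0, 0, 225/16]]; det M1 = -6975/8
M2 = [[0, E_v/2, G_u/2], [E_v/2, E, F], [G_u/2, F, G]] = [[0, 0, 15/2], [0, 8, 0], [15/2, 0, 225/16]]; det M2 = -450
det M1 - det M2 = -3375/8; K = -3375/8 / (225/2)^2 = -1/30


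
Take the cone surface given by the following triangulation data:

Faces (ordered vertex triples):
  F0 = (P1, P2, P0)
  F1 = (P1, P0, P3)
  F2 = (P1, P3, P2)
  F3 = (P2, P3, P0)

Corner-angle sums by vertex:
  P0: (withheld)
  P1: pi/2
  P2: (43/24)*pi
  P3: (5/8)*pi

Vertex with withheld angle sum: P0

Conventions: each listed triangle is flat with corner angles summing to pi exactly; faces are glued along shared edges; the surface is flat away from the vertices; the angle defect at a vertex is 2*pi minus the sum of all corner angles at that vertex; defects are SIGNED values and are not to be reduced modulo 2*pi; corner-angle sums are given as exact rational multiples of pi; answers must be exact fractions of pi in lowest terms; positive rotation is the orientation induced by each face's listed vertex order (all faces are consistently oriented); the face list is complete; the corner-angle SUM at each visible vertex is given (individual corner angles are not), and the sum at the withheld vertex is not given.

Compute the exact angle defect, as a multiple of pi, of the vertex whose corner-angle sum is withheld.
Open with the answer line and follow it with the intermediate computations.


Answer: defect(P0) = (11/12)*pi

V = 4, E = 6, F = 4; chi = V - E + F = 2
Gauss-Bonnet: total defect = 2*pi*chi = 4*pi; visible defects sum to (37/12)*pi


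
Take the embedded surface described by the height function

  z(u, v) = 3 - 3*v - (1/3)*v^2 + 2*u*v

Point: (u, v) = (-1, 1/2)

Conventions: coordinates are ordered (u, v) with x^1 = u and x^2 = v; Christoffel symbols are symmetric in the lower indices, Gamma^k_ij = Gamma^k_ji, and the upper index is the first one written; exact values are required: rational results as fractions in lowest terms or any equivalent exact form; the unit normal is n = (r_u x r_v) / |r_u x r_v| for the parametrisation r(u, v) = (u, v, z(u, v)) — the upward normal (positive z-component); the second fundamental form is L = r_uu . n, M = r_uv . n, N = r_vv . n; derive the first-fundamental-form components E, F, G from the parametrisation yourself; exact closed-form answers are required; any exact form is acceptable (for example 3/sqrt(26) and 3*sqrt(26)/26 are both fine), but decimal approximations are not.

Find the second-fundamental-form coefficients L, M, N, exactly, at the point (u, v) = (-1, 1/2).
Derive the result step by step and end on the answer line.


z_u = 1, z_v = -16/3, z_uu = 0, z_uv = 2, z_vv = -2/3
E = 2, F = -16/3, G = 265/9; answer radicand W^2 = 274/9
unnormalised second-form numerators: l = 0, m = 2, n = -2/3; L = l/sqrt(274/9), and similarly M = m/sqrt(W^2), N = n/sqrt(W^2)

Answer: L = 0, M = 3*sqrt(274)/137, N = -sqrt(274)/137


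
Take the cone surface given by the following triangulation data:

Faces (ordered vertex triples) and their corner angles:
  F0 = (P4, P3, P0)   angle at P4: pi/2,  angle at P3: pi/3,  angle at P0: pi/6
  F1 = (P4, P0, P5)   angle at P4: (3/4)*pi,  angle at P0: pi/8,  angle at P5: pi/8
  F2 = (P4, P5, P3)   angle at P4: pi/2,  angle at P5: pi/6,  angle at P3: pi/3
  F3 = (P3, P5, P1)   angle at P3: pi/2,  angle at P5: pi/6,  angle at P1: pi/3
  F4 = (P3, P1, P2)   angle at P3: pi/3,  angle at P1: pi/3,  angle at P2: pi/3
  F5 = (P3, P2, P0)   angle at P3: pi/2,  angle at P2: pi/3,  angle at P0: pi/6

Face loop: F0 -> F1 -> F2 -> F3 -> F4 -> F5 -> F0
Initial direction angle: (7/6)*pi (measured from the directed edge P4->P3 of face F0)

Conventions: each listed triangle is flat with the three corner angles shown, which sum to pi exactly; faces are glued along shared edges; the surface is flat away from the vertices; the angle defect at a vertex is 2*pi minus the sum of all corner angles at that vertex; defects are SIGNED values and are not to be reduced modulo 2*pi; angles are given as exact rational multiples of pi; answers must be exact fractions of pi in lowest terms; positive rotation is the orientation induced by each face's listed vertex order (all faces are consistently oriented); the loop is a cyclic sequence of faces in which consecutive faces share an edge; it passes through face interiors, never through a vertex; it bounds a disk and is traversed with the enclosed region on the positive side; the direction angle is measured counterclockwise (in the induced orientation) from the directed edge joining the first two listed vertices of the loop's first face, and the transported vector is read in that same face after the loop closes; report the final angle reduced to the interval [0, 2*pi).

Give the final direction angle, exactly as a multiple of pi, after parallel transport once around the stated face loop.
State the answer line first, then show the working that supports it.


Answer: final direction angle = (17/12)*pi

enclosed vertex P3: corner angles sum to 2*pi, defect = 2*pi - 2*pi = 0
enclosed vertex P4: corner angles sum to (7/4)*pi, defect = 2*pi - (7/4)*pi = pi/4
final direction = starting direction + enclosed defect total, reduced mod 2*pi (induced orientation)
final angle = (7/6)*pi + pi/4 = (17/12)*pi (mod 2*pi)


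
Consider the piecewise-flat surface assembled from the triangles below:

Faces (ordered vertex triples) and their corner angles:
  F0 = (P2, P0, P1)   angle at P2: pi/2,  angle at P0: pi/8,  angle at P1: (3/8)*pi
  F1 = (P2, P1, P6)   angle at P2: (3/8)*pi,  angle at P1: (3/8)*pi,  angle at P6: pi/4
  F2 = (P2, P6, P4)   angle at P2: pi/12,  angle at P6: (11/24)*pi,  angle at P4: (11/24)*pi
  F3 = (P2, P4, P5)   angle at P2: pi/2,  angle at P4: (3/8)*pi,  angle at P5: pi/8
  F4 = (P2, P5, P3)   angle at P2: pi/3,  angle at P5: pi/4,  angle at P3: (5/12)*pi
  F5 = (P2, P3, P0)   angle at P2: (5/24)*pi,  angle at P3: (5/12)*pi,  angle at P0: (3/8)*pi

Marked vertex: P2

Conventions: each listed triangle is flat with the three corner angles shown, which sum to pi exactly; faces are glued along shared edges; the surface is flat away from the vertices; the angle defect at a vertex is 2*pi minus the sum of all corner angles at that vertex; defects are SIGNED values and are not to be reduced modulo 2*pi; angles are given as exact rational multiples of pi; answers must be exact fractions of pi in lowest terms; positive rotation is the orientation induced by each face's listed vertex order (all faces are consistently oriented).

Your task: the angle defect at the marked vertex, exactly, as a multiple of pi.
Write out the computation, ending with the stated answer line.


Sum of corner angles at P2: 2*pi
defect = 2*pi - 2*pi

Answer: defect(P2) = 0


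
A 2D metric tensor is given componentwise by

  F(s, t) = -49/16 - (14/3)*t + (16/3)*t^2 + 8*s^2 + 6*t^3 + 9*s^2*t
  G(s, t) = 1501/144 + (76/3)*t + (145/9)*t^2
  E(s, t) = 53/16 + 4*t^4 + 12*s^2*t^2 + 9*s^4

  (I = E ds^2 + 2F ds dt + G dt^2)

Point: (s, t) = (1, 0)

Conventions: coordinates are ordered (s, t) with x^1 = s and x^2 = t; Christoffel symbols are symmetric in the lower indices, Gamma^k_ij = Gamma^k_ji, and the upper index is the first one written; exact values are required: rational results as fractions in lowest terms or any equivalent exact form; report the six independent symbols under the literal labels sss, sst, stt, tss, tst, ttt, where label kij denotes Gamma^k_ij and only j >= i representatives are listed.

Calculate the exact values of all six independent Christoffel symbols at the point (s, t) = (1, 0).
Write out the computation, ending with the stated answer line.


E = 197/16, F = 79/16, G = 1501/144 at the point
E_s = 36, E_t = 0, F_s = 16, F_t = 13/3, G_s = 0, G_t = 76/3
EG - F^2 = 29941/288;  g^inv = (288/29941) * [[1501/144, -79/16], [-79/16, 197/16]]
first-kind symbols [ij,l] = (1/2)(d_i g_jl + d_j g_il - d_l g_ij): [ss,s] = E_s/2 = 18, [ss,t] = F_s - E_t/2 = 16, [st,s] = E_t/2 = 0, [st,t] = G_s/2 = 0, [tt,s] = F_t - G_s/2 = 13/3, [tt,t] = G_t/2 = 38/3
Gamma^s_ij = (G*[ij,s] - F*[ij,t])/(EG - F^2), Gamma^t_ij = (E*[ij,t] - F*[ij,s])/(EG - F^2)

Answer: Gamma_sss = 396/379, Gamma_sst = 0, Gamma_stt = -190/1137, Gamma_tss = 31140/29941, Gamma_tst = 0, Gamma_ttt = 38754/29941


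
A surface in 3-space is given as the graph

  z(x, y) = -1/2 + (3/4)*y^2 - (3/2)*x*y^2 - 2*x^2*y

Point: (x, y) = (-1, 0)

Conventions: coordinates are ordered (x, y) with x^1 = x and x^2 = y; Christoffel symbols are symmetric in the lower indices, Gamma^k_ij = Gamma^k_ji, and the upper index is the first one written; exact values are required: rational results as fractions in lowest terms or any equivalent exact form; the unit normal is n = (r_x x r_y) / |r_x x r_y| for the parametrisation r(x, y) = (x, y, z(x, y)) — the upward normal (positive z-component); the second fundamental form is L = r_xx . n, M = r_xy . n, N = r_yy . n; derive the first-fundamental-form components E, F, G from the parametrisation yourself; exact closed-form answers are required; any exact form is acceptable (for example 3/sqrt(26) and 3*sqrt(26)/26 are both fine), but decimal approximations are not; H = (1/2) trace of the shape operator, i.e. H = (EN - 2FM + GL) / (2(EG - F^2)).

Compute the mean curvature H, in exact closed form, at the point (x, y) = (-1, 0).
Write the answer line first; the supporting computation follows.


Answer: H = 9*sqrt(5)/100

z_x = 0, z_y = -2, z_xx = 0, z_xy = 4, z_yy = 9/2
E = 1, F = 0, G = 5; answer radicand W^2 = 5
unnormalised second-form numerators: l = 0, m = 4, n = 9/2; L = l/sqrt(5), and similarly M = m/sqrt(W^2), N = n/sqrt(W^2)
H = (E*n - 2*F*m + G*l) / (2*(EG - F^2)*sqrt(W^2)); E*n - 2*F*m + G*l = 9/2, EG - F^2 = 5, so H = (9/20)/sqrt(5)


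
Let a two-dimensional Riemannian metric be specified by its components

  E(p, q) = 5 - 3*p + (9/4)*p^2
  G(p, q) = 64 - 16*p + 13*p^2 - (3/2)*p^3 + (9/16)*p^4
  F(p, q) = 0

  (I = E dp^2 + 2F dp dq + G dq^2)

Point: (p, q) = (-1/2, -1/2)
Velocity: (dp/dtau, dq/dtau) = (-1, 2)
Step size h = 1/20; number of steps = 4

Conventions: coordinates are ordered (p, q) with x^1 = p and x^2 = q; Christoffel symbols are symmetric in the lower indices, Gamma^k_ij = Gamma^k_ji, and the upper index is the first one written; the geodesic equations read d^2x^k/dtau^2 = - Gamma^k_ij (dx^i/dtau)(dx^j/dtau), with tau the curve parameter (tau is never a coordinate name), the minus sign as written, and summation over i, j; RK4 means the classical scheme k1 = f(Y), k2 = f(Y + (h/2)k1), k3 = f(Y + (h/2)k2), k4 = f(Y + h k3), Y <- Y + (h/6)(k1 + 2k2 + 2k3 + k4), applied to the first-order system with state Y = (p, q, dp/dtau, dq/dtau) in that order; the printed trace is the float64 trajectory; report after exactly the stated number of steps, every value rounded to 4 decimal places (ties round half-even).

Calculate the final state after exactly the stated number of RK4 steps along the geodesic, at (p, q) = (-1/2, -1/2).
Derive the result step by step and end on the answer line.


f(Y) = (dp/dtau, dq/dtau, -Gamma^p_ij Y'^i Y'^j, -Gamma^q_ij Y'^i Y'^j) with the Gammas evaluated at the stage position; h = 0.050000; intermediate values shown to 6 dp
step 0: p = -0.5000, q = -0.5000, dp/dtau = -1.0000, dq/dtau = 2.0000
step 1:
  k1: at (p, q) = (-0.500000, -0.500000), (dp/dtau, dq/dtau) = (-1.000000, 2.000000); Gamma_ppp = -0.371681, Gamma_ppq = 0.000000, Gamma_pqq = 2.152655, Gamma_qpp = 0.000000, Gamma_qpq = -0.201439, Gamma_qqq = 0.000000; k1 = (-1.000000, 2.000000, -8.238938, -0.805755)
  k2: at (p, q) = (-0.525000, -0.450000), (dp/dtau, dq/dtau) = (-1.205973, 1.979856); Gamma_ppp = -0.372647, Gamma_ppq = 0.000000, Gamma_pqq = 2.169230, Gamma_qpp = 0.000000, Gamma_qpq = -0.204713, Gamma_qqq = 0.000000; k2 = (-1.205973, 1.979856, -7.961046, -0.977570)
  k3: at (p, q) = (-0.530149, -0.450504), (dp/dtau, dq/dtau) = (-1.199026, 1.975561); Gamma_ppp = -0.372823, Gamma_ppq = 0.000000, Gamma_pqq = 2.172549, Gamma_qpp = 0.000000, Gamma_qpq = -0.205381, Gamma_qqq = 0.000000; k3 = (-1.199026, 1.975561, -7.943118, -0.972992)
  k4: at (p, q) = (-0.559951, -0.401222), (dp/dtau, dq/dtau) = (-1.397156, 1.951350); Gamma_ppp = -0.373699, Gamma_ppq = 0.000000, Gamma_pqq = 2.191149, Gamma_qpp = 0.000000, Gamma_qpq = -0.209199, Gamma_qqq = 0.000000; k4 = (-1.397156, 1.951350, -7.613911, -1.140695)
  Y <- Y + (h/6)(k1 + 2k2 + 2k3 + k4): p = -0.5601, q = -0.4011, dp/dtau = -1.3972, dq/dtau = 1.9513
step 2:
  k1: at (p, q) = (-0.560060, -0.401148), (dp/dtau, dq/dtau) = (-1.397176, 1.951270); Gamma_ppp = -0.373702, Gamma_ppq = 0.000000, Gamma_pqq = 2.191215, Gamma_qpp = 0.000000, Gamma_qpq = -0.209213, Gamma_qqq = 0.000000; k1 = (-1.397176, 1.951270, -7.613449, -1.140739)
  k2: at (p, q) = (-0.594989, -0.352367), (dp/dtau, dq/dtau) = (-1.587513, 1.922752); Gamma_ppp = -0.374428, Gamma_ppq = 0.000000, Gamma_pqq = 2.211747, Gamma_qpp = 0.000000, Gamma_qpq = -0.213587, Gamma_qqq = 0.000000; k2 = (-1.587513, 1.922752, -7.233139, -1.303900)
  k3: at (p, q) = (-0.599747, -0.353080), (dp/dtau, dq/dtau) = (-1.578005, 1.918673); Gamma_ppp = -0.374503, Gamma_ppq = 0.000000, Gamma_pqq = 2.214444, Gamma_qpp = 0.000000, Gamma_qpq = -0.214174, Gamma_qqq = 0.000000; k3 = (-1.578005, 1.918673, -7.219491, -1.296899)
  k4: at (p, q) = (-0.638960, -0.305215), (dp/dtau, dq/dtau) = (-1.758151, 1.886425); Gamma_ppp = -0.374917, Gamma_ppq = 0.000000, Gamma_pqq = 2.235798, Gamma_qpp = 0.000000, Gamma_qpq = -0.218938, Gamma_qqq = 0.000000; k4 = (-1.758151, 1.886425, -6.797405, -1.452271)
  Y <- Y + (h/6)(k1 + 2k2 + 2k3 + k4): p = -0.6391, q = -0.3051, dp/dtau = -1.7581, dq/dtau = 1.8863
step 3:
  k1: at (p, q) = (-0.639113, -0.305144), (dp/dtau, dq/dtau) = (-1.758144, 1.886315); Gamma_ppp = -0.374918, Gamma_ppq = 0.000000, Gamma_pqq = 2.235878, Gamma_qpp = 0.000000, Gamma_qpq = -0.218957, Gamma_qqq = 0.000000; k1 = (-1.758144, 1.886315, -6.796768, -1.452302)
  k2: at (p, q) = (-0.683066, -0.257986), (dp/dtau, dq/dtau) = (-1.928063, 1.850008); Gamma_ppp = -0.374972, Gamma_ppq = 0.000000, Gamma_pqq = 2.258081, Gamma_qpp = 0.000000, Gamma_qpq = -0.224134, Gamma_qqq = 0.000000; k2 = (-1.928063, 1.850008, -6.334416, -1.598939)
  k3: at (p, q) = (-0.687314, -0.258894), (dp/dtau, dq/dtau) = (-1.916504, 1.846342); Gamma_ppp = -0.374956, Gamma_ppq = 0.000000, Gamma_pqq = 2.260137, Gamma_qpp = 0.000000, Gamma_qpq = -0.224625, Gamma_qqq = 0.000000; k3 = (-1.916504, 1.846342, -6.327547, -1.589680)
  k4: at (p, q) = (-0.734938, -0.212827), (dp/dtau, dq/dtau) = (-2.074521, 1.806831); Gamma_ppp = -0.374533, Gamma_ppq = 0.000000, Gamma_pqq = 2.282164, Gamma_qpp = 0.000000, Gamma_qpq = -0.230022, Gamma_qqq = 0.000000; k4 = (-2.074521, 1.806831, -5.838585, -1.724385)
  Y <- Y + (h/6)(k1 + 2k2 + 2k3 + k4): p = -0.7351, q = -0.2128, dp/dtau = -2.0745, dq/dtau = 1.8067
step 4:
  k1: at (p, q) = (-0.735128, -0.212762), (dp/dtau, dq/dtau) = (-2.074471, 1.806699); Gamma_ppp = -0.374530, Gamma_ppq = 0.000000, Gamma_pqq = 2.282248, Gamma_qpp = 0.000000, Gamma_qpq = -0.230043, Gamma_qqq = 0.000000; k1 = (-2.074471, 1.806699, -5.837860, -1.724376)
  k2: at (p, q) = (-0.786989, -0.167594), (dp/dtau, dq/dtau) = (-2.220418, 1.763590); Gamma_ppp = -0.373605, Gamma_ppq = 0.000000, Gamma_pqq = 2.304270, Gamma_qpp = 0.000000, Gamma_qpq = -0.235690, Gamma_qqq = 0.000000; k2 = (-2.220418, 1.763590, -5.324886, -1.845878)
  k3: at (p, q) = (-0.790638, -0.168672), (dp/dtau, dq/dtau) = (-2.207594, 1.760552); Gamma_ppp = -0.373523, Gamma_ppq = 0.000000, Gamma_pqq = 2.305749, Gamma_qpp = 0.000000, Gamma_qpq = -0.236078, Gamma_qqq = 0.000000; k3 = (-2.207594, 1.760552, -5.326417, -1.835074)
  k4: at (p, q) = (-0.845507, -0.124734), (dp/dtau, dq/dtau) = (-2.340792, 1.714945); Gamma_ppp = -0.372049, Gamma_ppq = 0.000000, Gamma_pqq = 2.326961, Gamma_qpp = 0.000000, Gamma_qpq = -0.241776, Gamma_qqq = 0.000000; k4 = (-2.340792, 1.714945, -4.805108, -1.941137)
  Y <- Y + (h/6)(k1 + 2k2 + 2k3 + k4): p = -0.8457, q = -0.1247, dp/dtau = -2.3407, dq/dtau = 1.7148

Answer: p = -0.8457, q = -0.1247, dp/dtau = -2.3407, dq/dtau = 1.7148


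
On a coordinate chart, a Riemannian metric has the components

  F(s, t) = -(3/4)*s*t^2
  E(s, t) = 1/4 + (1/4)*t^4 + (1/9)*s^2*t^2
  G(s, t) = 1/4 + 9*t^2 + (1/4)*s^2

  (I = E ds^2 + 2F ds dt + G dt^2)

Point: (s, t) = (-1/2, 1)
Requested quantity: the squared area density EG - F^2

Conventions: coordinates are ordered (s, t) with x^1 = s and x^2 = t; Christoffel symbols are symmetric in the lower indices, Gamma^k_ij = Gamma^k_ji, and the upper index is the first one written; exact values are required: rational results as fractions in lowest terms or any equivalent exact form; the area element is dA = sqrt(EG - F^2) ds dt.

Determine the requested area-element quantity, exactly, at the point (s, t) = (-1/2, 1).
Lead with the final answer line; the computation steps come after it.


Answer: EG - F^2 = 1375/288

E = 19/36, F = 3/8, G = 149/16; EG - F^2 = 1375/288


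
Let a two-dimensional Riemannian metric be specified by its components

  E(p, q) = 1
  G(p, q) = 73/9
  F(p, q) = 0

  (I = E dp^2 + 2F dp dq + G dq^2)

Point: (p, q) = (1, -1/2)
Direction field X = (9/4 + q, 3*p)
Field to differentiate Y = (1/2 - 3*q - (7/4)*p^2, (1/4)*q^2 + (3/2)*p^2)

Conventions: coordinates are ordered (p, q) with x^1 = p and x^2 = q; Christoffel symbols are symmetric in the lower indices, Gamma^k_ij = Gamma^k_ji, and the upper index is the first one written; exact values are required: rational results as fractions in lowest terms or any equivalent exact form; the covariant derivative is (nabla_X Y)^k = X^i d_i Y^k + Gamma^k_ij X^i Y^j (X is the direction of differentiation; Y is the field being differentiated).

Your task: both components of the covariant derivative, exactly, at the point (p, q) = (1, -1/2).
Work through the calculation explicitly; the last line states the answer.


E = 1, F = 0, G = 73/9 at the point
E_p = 0, E_q = 0, F_p = 0, F_q = 0, G_p = 0, G_q = 0
EG - F^2 = 73/9;  g^inv = (9/73) * [[73/9, 0], [0, 1]]
first-kind symbols [ij,l] = (1/2)(d_i g_jl + d_j g_il - d_l g_ij): [pp,p] = E_p/2 = 0, [pp,q] = F_p - E_q/2 = 0, [pq,p] = E_q/2 = 0, [pq,q] = G_p/2 = 0, [qq,p] = F_q - G_p/2 = 0, [qq,q] = G_q/2 = 0
Gamma^p_ij = (G*[ij,p] - F*[ij,q])/(EG - F^2), Gamma^q_ij = (E*[ij,q] - F*[ij,p])/(EG - F^2)
Gamma_ppp = 0, Gamma_ppq = 0, Gamma_pqq = 0, Gamma_qpp = 0, Gamma_qpq = 0, Gamma_qqq = 0
X = (7/4, 3), Y = (1/4, 25/16) at the point

Answer: (nabla_X Y)^p = -121/8, (nabla_X Y)^q = 9/2


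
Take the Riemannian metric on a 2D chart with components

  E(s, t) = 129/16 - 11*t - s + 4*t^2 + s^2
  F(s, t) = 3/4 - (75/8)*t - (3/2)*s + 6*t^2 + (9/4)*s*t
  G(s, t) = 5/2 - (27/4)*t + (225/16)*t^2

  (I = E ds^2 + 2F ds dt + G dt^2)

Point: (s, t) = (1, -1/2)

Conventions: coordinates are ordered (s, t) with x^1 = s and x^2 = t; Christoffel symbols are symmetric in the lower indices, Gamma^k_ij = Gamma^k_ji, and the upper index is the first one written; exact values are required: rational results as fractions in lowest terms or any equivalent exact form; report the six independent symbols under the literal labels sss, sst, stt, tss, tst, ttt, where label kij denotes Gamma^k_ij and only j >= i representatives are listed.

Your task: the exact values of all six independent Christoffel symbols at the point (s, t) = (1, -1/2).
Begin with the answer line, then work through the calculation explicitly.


Answer: Gamma_sss = -1520/10999, Gamma_sst = -72120/120989, Gamma_stt = -7296/10999, Gamma_tss = 6408/10999, Gamma_tst = 33120/120989, Gamma_ttt = -8838/10999

E = 233/16, F = 69/16, G = 601/64 at the point
E_s = 1, E_t = -15, F_s = -21/8, F_t = -105/8, G_s = 0, G_t = -333/16
EG - F^2 = 120989/1024;  g^inv = (1024/120989) * [[601/64, -69/16], [-69/16, 233/16]]
first-kind symbols [ij,l] = (1/2)(d_i g_jl + d_j g_il - d_l g_ij): [ss,s] = E_s/2 = 1/2, [ss,t] = F_s - E_t/2 = 39/8, [st,s] = E_t/2 = -15/2, [st,t] = G_s/2 = 0, [tt,s] = F_t - G_s/2 = -105/8, [tt,t] = G_t/2 = -333/32
Gamma^s_ij = (G*[ij,s] - F*[ij,t])/(EG - F^2), Gamma^t_ij = (E*[ij,t] - F*[ij,s])/(EG - F^2)


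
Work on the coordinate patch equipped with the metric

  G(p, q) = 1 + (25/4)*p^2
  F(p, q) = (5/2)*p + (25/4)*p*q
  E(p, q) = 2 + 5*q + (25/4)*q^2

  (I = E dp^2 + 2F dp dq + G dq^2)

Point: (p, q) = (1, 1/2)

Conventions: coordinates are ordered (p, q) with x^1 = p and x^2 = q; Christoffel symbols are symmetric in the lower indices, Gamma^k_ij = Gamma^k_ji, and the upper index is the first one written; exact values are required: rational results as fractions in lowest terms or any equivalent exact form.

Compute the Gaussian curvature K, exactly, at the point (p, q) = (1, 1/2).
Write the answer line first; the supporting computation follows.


Answer: K = -1600/38809

E = 97/16, F = 45/8, G = 29/4, EG - F^2 = 197/16 at the point
E_p = 0, E_q = 45/4, F_p = 45/8, F_q = 25/4, G_p = 25/2, G_q = 0
E_qq = 25/2, F_pq = 25/4, G_pp = 25/2
Evaluate Brioschi's two determinant matrices M1, M2 and divide by (EG - F^2)^2.
M1 = [[-E_qq/2 + F_pq - G_pp/2, E_p/2, F_p - E_q/2], [F_q - G_p/2, E, F], [G_q/2, F, G]] = [[-25/4, 0, 0], [0, 97/16, 45/8], [0, 45/8, 29/4]]; det M1 = -4925/64
M2 = [[0, E_q/2, G_p/2], [E_q/2, E, F], [G_p/2, F, G]] = [[0, 45/8, 25/4], [45/8, 97/16, 45/8], [25/4, 45/8, 29/4]]; det M2 = -4525/64
det M1 - det M2 = -25/4; K = -25/4 / (197/16)^2 = -1600/38809


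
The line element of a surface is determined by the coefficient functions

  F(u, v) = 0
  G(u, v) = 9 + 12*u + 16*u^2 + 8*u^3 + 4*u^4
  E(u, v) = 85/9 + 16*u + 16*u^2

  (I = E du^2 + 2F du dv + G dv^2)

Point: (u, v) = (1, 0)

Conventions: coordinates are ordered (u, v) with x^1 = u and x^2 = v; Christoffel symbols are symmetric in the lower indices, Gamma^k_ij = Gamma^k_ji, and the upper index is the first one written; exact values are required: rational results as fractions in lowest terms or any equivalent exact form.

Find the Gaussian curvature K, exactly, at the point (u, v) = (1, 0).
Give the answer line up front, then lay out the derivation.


Answer: K = -252/139129

E = 373/9, F = 0, G = 49, EG - F^2 = 18277/9 at the point
E_u = 48, E_v = 0, F_u = 0, F_v = 0, G_u = 84, G_v = 0
E_vv = 0, F_uv = 0, G_uu = 128
By Brioschi, K is (det M1 - det M2) divided by (EG - F^2) squared.
M1 = [[-E_vv/2 + F_uv - G_uu/2, E_u/2, F_u - E_v/2], [F_v - G_u/2, E, F], [G_v/2, F, G]] = [[-64, 24, 0], [-42, 373/9, 0], [0, 0, 49]]; det M1 = -725200/9
M2 = [[0, E_v/2, G_u/2], [E_v/2, E, F], [G_u/2, F, G]] = [[0, 0, 42], [0, 373/9, 0], [42, 0, 49]]; det M2 = -73108
det M1 - det M2 = -67228/9; K = -67228/9 / (18277/9)^2 = -252/139129


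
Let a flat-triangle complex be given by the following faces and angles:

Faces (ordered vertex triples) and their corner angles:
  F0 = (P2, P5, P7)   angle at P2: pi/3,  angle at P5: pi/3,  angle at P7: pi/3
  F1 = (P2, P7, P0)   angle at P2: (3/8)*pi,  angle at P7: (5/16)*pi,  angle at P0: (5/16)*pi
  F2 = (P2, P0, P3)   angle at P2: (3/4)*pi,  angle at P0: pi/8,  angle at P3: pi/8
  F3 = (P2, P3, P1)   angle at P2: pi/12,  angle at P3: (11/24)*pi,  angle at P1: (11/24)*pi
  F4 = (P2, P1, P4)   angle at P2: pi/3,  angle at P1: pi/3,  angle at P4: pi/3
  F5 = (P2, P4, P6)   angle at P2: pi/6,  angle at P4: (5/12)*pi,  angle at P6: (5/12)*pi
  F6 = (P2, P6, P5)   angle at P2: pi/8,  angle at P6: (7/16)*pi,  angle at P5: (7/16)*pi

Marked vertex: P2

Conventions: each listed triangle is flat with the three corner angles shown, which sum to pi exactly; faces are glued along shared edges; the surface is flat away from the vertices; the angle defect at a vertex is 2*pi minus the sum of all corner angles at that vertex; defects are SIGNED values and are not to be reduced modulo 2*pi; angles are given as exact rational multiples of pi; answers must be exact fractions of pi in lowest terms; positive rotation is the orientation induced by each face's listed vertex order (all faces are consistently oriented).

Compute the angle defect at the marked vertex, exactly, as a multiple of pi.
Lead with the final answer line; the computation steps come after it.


Answer: defect(P2) = -pi/6

Sum of corner angles at P2: (13/6)*pi
defect = 2*pi - (13/6)*pi


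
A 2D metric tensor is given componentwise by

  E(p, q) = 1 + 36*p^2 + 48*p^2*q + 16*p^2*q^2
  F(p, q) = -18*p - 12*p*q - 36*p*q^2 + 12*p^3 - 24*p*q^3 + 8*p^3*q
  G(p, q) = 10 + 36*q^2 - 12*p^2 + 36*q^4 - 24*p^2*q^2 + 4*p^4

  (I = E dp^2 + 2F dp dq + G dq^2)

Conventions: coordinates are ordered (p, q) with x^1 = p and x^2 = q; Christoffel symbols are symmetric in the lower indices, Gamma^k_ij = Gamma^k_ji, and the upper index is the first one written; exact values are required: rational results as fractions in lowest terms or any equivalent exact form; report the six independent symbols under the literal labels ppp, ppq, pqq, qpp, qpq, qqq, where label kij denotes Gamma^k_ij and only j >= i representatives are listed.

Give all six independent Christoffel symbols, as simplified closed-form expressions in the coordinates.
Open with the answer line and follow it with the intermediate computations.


Answer: Gamma_ppp = (8*p*q^2 + 24*p*q + 18*p)/(2*p^4 - 4*p^2*q^2 + 24*p^2*q + 12*p^2 + 18*q^4 + 18*q^2 + 5), Gamma_ppq = (8*p^2*q + 12*p^2)/(2*p^4 - 4*p^2*q^2 + 24*p^2*q + 12*p^2 + 18*q^4 + 18*q^2 + 5), Gamma_pqq = (-24*p*q^2 - 36*p*q)/(2*p^4 - 4*p^2*q^2 + 24*p^2*q + 12*p^2 + 18*q^4 + 18*q^2 + 5), Gamma_qpp = (4*p^2*q + 6*p^2 - 12*q^3 - 18*q^2 - 6*q - 9)/(2*p^4 - 4*p^2*q^2 + 24*p^2*q + 12*p^2 + 18*q^4 + 18*q^2 + 5), Gamma_qpq = (4*p^3 - 12*p*q^2 - 6*p)/(2*p^4 - 4*p^2*q^2 + 24*p^2*q + 12*p^2 + 18*q^4 + 18*q^2 + 5), Gamma_qqq = (-12*p^2*q + 36*q^3 + 18*q)/(2*p^4 - 4*p^2*q^2 + 24*p^2*q + 12*p^2 + 18*q^4 + 18*q^2 + 5)

E = 1 + 36*p^2 + 48*p^2*q + 16*p^2*q^2; F = -18*p - 12*p*q - 36*p*q^2 + 12*p^3 - 24*p*q^3 + 8*p^3*q; G = 10 + 36*q^2 - 12*p^2 + 36*q^4 - 24*p^2*q^2 + 4*p^4
Gamma^k_ij = (1/2) g^{kl} (d_i g_jl + d_j g_il - d_l g_ij), with g^inv = (1/(EG-F^2)) [[G, -F], [-F, E]]
first partials: E_p = 72*p + 96*p*q + 32*p*q^2, E_q = 48*p^2 + 32*p^2*q, F_p = -18 - 12*q - 36*q^2 + 36*p^2 - 24*q^3 + 24*p^2*q, F_q = -12*p - 72*p*q - 72*p*q^2 + 8*p^3, G_p = -24*p - 48*p*q^2 + 16*p^3, G_q = 72*q + 144*q^3 - 48*p^2*q
D = EG - F^2 = 10 + 36*q^2 + 24*p^2 + 48*p^2*q + 36*q^4 - 8*p^2*q^2 + 4*p^4
expanded: Gamma^p_pp = (G E_p - 2F F_p + F E_q)/(2D), Gamma^p_pq = (G E_q - F G_p)/(2D), Gamma^p_qq = (2G F_q - G G_p - F G_q)/(2D), Gamma^q_pp = (2E F_p - E E_q - F E_p)/(2D), Gamma^q_pq = (E G_p - F E_q)/(2D), Gamma^q_qq = (E G_q - 2F F_q + F G_p)/(2D); substitute and cancel common factors


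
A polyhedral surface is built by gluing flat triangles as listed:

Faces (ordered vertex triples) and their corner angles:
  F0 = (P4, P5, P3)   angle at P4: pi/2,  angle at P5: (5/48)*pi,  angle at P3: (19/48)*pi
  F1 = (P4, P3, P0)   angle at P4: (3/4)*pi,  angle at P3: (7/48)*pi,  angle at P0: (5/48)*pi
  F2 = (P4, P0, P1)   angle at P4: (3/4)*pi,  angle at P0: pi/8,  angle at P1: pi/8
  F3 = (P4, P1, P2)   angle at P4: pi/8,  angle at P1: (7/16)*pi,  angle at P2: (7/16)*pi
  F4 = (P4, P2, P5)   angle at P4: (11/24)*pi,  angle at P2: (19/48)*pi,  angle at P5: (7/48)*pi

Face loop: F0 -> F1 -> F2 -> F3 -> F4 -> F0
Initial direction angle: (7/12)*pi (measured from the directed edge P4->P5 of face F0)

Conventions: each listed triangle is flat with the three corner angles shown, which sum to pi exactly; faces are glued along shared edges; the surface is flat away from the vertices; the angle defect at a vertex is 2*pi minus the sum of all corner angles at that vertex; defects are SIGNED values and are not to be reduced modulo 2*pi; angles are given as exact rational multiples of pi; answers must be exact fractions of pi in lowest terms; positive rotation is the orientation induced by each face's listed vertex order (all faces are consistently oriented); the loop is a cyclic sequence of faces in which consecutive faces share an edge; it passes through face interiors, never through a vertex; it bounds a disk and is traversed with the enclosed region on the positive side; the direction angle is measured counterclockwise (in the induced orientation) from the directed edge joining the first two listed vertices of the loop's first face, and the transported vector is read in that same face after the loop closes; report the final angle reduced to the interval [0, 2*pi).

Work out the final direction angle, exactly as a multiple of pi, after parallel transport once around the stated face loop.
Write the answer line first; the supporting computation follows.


Answer: final direction angle = 0

enclosed vertex P4: corner angles sum to (31/12)*pi, defect = 2*pi - (31/12)*pi = (-7/12)*pi
transport around the loop rotates by the sum of enclosed defects; add to the initial angle mod 2*pi
final angle = (7/12)*pi - (7/12)*pi = 0 (mod 2*pi)


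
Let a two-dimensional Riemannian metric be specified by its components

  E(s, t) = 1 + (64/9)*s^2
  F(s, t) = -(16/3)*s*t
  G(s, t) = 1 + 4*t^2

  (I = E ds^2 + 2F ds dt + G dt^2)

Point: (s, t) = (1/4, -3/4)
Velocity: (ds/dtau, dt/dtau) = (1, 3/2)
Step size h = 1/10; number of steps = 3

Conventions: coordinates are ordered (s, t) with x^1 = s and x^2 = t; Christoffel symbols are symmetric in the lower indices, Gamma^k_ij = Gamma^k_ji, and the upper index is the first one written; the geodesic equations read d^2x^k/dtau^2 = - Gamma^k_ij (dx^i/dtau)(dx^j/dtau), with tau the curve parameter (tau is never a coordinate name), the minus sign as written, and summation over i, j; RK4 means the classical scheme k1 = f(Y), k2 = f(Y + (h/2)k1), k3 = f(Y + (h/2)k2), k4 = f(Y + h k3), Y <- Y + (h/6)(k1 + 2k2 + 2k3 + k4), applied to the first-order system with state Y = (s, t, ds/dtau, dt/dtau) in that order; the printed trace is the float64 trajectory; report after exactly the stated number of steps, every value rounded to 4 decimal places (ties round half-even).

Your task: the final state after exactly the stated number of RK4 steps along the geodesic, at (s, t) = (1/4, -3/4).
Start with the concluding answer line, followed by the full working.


Answer: s = 0.5754, t = -0.2687, ds/dtau = 1.1948, dt/dtau = 1.6832

f(Y) = (ds/dtau, dt/dtau, -Gamma^s_ij Y'^i Y'^j, -Gamma^t_ij Y'^i Y'^j) with the Gammas evaluated at the stage position; h = 0.100000; intermediate values shown to 6 dp
step 0: s = 0.2500, t = -0.7500, ds/dtau = 1.0000, dt/dtau = 1.5000
step 1:
  k1: at (s, t) = (0.250000, -0.750000), (ds/dtau, dt/dtau) = (1.000000, 1.500000); Gamma_sss = 0.481203, Gamma_sst = 0.000000, Gamma_stt = -0.360902, Gamma_tss = 1.082707, Gamma_tst = 0.000000, Gamma_ttt = -0.812030; k1 = (1.000000, 1.500000, 0.330827, 0.744361)
  k2: at (s, t) = (0.300000, -0.675000), (ds/dtau, dt/dtau) = (1.016541, 1.537218); Gamma_sss = 0.616125, Gamma_sst = 0.000000, Gamma_stt = -0.462094, Gamma_tss = 1.039711, Gamma_tst = 0.000000, Gamma_ttt = -0.779783; k2 = (1.016541, 1.537218, 0.455269, 0.768267)
  k3: at (s, t) = (0.300827, -0.673139), (ds/dtau, dt/dtau) = (1.022763, 1.538413); Gamma_sss = 0.618986, Gamma_sst = 0.000000, Gamma_stt = -0.464239, Gamma_tss = 1.038795, Gamma_tst = 0.000000, Gamma_ttt = -0.779096; k3 = (1.022763, 1.538413, 0.451236, 0.757273)
  k4: at (s, t) = (0.352276, -0.596159), (ds/dtau, dt/dtau) = (1.045124, 1.575727); Gamma_sss = 0.758172, Gamma_sst = 0.000000, Gamma_stt = -0.568629, Gamma_tss = 0.962293, Gamma_tst = 0.000000, Gamma_ttt = -0.721720; k4 = (1.045124, 1.575727, 0.583720, 0.740874)
  Y <- Y + (h/6)(k1 + 2k2 + 2k3 + k4): s = 0.3521, t = -0.5962, ds/dtau = 1.0455, dt/dtau = 1.5756
step 2:
  k1: at (s, t) = (0.352062, -0.596217), (ds/dtau, dt/dtau) = (1.045459, 1.575605); Gamma_sss = 0.757894, Gamma_sst = 0.000000, Gamma_stt = -0.568420, Gamma_tss = 0.962619, Gamma_tst = 0.000000, Gamma_ttt = -0.721964; k1 = (1.045459, 1.575605, 0.582755, 0.740171)
  k2: at (s, t) = (0.404335, -0.517437), (ds/dtau, dt/dtau) = (1.074597, 1.612614); Gamma_sss = 0.889204, Gamma_sst = 0.000000, Gamma_stt = -0.666903, Gamma_tss = 0.853450, Gamma_tst = 0.000000, Gamma_ttt = -0.640088; k2 = (1.074597, 1.612614, 0.707480, 0.679034)
  k3: at (s, t) = (0.405792, -0.515586), (ds/dtau, dt/dtau) = (1.080833, 1.609557); Gamma_sss = 0.892202, Gamma_sst = 0.000000, Gamma_stt = -0.669151, Gamma_tss = 0.850202, Gamma_tst = 0.000000, Gamma_ttt = -0.637651; k3 = (1.080833, 1.609557, 0.691282, 0.658740)
  k4: at (s, t) = (0.460146, -0.435261), (ds/dtau, dt/dtau) = (1.114587, 1.641479); Gamma_sss = 1.002658, Gamma_sst = 0.000000, Gamma_stt = -0.751993, Gamma_tss = 0.711326, Gamma_tst = 0.000000, Gamma_ttt = -0.533494; k4 = (1.114587, 1.641479, 0.780605, 0.553792)
  Y <- Y + (h/6)(k1 + 2k2 + 2k3 + k4): s = 0.4599, t = -0.4352, ds/dtau = 1.1148, dt/dtau = 1.6418
step 3:
  k1: at (s, t) = (0.459911, -0.435193), (ds/dtau, dt/dtau) = (1.114807, 1.641764); Gamma_sss = 1.002691, Gamma_sst = 0.000000, Gamma_stt = -0.752018, Gamma_tss = 0.711601, Gamma_tst = 0.000000, Gamma_ttt = -0.533701; k1 = (1.114807, 1.641764, 0.780841, 0.554157)
  k2: at (s, t) = (0.515651, -0.353105), (ds/dtau, dt/dtau) = (1.153849, 1.669472); Gamma_sss = 1.081811, Gamma_sst = 0.000000, Gamma_stt = -0.811359, Gamma_tss = 0.555598, Gamma_tst = 0.000000, Gamma_ttt = -0.416698; k2 = (1.153849, 1.669472, 0.821077, 0.421689)
  k3: at (s, t) = (0.517603, -0.351719), (ds/dtau, dt/dtau) = (1.155861, 1.662848); Gamma_sss = 1.082573, Gamma_sst = 0.000000, Gamma_stt = -0.811930, Gamma_tss = 0.551719, Gamma_tst = 0.000000, Gamma_ttt = -0.413789; k3 = (1.155861, 1.662848, 0.798704, 0.407049)
  k4: at (s, t) = (0.575497, -0.268908), (ds/dtau, dt/dtau) = (1.194678, 1.682469); Gamma_sss = 1.122927, Gamma_sst = 0.000000, Gamma_stt = -0.842196, Gamma_tss = 0.393527, Gamma_tst = 0.000000, Gamma_ttt = -0.295145; k4 = (1.194678, 1.682469, 0.781300, 0.273804)
  Y <- Y + (h/6)(k1 + 2k2 + 2k3 + k4): s = 0.5754, t = -0.2687, ds/dtau = 1.1948, dt/dtau = 1.6832


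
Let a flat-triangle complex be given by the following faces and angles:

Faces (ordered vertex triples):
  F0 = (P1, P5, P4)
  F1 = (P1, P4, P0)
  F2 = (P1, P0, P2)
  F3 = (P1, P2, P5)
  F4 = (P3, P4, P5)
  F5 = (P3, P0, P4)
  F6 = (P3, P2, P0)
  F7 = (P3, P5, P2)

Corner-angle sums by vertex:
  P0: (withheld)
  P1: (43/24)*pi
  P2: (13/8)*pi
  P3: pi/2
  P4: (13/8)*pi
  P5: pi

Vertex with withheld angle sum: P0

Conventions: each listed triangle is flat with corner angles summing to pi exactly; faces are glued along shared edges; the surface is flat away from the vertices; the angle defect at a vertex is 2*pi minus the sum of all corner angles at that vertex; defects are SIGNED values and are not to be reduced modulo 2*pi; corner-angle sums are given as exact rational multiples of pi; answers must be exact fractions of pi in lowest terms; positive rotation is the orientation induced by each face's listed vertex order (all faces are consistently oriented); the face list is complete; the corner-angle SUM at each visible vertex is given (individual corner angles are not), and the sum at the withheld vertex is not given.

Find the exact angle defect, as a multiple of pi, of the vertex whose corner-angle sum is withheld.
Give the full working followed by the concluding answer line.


V = 6, E = 12, F = 8; chi = V - E + F = 2
Gauss-Bonnet: total defect = 2*pi*chi = 4*pi; visible defects sum to (83/24)*pi

Answer: defect(P0) = (13/24)*pi


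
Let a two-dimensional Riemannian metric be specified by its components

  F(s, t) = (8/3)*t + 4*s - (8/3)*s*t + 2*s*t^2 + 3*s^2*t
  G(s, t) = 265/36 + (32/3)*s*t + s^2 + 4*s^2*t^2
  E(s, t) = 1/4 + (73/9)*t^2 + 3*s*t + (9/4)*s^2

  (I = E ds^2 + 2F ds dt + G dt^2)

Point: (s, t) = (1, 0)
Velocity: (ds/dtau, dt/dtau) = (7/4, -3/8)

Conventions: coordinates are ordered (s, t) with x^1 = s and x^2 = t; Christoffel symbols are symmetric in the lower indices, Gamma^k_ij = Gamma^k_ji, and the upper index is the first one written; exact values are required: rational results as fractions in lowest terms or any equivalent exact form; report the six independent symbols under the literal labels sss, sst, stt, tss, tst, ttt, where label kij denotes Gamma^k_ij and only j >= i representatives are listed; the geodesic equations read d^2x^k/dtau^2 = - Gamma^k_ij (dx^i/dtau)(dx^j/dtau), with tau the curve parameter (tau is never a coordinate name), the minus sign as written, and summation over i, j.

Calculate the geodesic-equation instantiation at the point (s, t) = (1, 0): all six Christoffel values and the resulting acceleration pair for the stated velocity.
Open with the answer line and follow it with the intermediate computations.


Answer: Gamma_sss = 1269/706, Gamma_sst = 615/353, Gamma_stt = -332/353, Gamma_tss = -198/353, Gamma_tst = -252/353, Gamma_ttt = 384/353; accelerations (d^2s/dtau^2, d^2t/dtau^2) = (-34857/11296, 1773/2824)

E = 5/2, F = 4, G = 301/36 at the point
E_s = 9/2, E_t = 3, F_s = 4, F_t = 3, G_s = 2, G_t = 32/3
EG - F^2 = 353/72;  g^inv = (72/353) * [[301/36, -4], [-4, 5/2]]
first-kind symbols [ij,l] = (1/2)(d_i g_jl + d_j g_il - d_l g_ij): [ss,s] = E_s/2 = 9/4, [ss,t] = F_s - E_t/2 = 5/2, [st,s] = E_t/2 = 3/2, [st,t] = G_s/2 = 1, [tt,s] = F_t - G_s/2 = 2, [tt,t] = G_t/2 = 16/3
Gamma^s_ij = (G*[ij,s] - F*[ij,t])/(EG - F^2), Gamma^t_ij = (E*[ij,t] - F*[ij,s])/(EG - F^2)
Gamma_sss = 1269/706, Gamma_sst = 615/353, Gamma_stt = -332/353, Gamma_tss = -198/353, Gamma_tst = -252/353, Gamma_ttt = 384/353
d^2s/dtau^2 = -(Gamma_sss*(7/4)^2 + 2*Gamma_sst*(7/4)*(-3/8) + Gamma_stt*(-3/8)^2) = -34857/11296
d^2t/dtau^2 = -(Gamma_tss*(7/4)^2 + 2*Gamma_tst*(7/4)*(-3/8) + Gamma_ttt*(-3/8)^2) = 1773/2824


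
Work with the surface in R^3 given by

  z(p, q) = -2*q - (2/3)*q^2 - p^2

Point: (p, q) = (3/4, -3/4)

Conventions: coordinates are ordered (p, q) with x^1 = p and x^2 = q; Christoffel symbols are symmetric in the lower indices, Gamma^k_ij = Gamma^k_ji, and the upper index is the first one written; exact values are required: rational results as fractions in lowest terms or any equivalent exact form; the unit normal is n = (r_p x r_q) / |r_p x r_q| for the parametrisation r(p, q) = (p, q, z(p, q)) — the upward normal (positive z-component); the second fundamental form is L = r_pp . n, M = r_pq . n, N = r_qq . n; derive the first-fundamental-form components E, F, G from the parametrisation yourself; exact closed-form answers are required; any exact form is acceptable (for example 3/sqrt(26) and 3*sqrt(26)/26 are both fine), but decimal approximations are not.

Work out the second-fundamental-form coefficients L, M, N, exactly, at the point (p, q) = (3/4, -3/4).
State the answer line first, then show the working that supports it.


Answer: L = -4*sqrt(17)/17, M = 0, N = -8*sqrt(17)/51

z_p = -3/2, z_q = -1, z_pp = -2, z_pq = 0, z_qq = -4/3
E = 13/4, F = 3/2, G = 2; answer radicand W^2 = 17/4
unnormalised second-form numerators: l = -2, m = 0, n = -4/3; L = l/sqrt(17/4), and similarly M = m/sqrt(W^2), N = n/sqrt(W^2)


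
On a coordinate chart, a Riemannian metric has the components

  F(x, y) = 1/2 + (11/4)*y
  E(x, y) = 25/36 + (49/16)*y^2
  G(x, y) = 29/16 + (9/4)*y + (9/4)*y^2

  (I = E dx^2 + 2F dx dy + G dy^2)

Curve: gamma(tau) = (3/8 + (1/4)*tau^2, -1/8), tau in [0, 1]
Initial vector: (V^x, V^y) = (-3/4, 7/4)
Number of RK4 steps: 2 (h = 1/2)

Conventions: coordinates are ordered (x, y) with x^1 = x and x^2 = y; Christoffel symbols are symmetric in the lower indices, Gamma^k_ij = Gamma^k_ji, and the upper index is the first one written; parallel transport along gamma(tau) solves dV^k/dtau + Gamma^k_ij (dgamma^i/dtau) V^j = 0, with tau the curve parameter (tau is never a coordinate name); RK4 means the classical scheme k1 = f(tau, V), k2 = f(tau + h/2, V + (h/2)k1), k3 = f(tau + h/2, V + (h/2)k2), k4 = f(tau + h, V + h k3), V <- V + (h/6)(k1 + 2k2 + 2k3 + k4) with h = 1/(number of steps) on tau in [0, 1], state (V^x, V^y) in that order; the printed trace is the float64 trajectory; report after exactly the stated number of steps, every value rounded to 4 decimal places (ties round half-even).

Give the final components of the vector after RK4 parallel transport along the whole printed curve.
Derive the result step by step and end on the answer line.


gamma'(tau) = ((1/2)*tau, 0); f(tau, V)^k = -Gamma^k_ij(gamma(tau)) gamma'^i(tau) V^j; h = 1/2; intermediate values shown to 6 dp
curve data and Christoffel symbols at the stage parameters:
  tau = 0.000000: gamma = (0.375000, -0.125000), gamma' = (0.000000, 0.000000); Gamma_xxx = -0.052546, Gamma_xxy = -0.526775, Gamma_xyy = 3.668362, Gamma_yxx = 0.249631, Gamma_yxy = 0.052546, Gamma_yyy = 0.172732
  tau = 0.250000: gamma = (0.390625, -0.125000), gamma' = (0.125000, 0.000000); Gamma_xxx = -0.052546, Gamma_xxy = -0.526775, Gamma_xyy = 3.668362, Gamma_yxx = 0.249631, Gamma_yxy = 0.052546, Gamma_yyy = 0.172732
  tau = 0.500000: gamma = (0.437500, -0.125000), gamma' = (0.250000, 0.000000); Gamma_xxx = -0.052546, Gamma_xxy = -0.526775, Gamma_xyy = 3.668362, Gamma_yxx = 0.249631, Gamma_yxy = 0.052546, Gamma_yyy = 0.172732
  tau = 0.750000: gamma = (0.515625, -0.125000), gamma' = (0.375000, 0.000000); Gamma_xxx = -0.052546, Gamma_xxy = -0.526775, Gamma_xyy = 3.668362, Gamma_yxx = 0.249631, Gamma_yxy = 0.052546, Gamma_yyy = 0.172732
  tau = 1.000000: gamma = (0.625000, -0.125000), gamma' = (0.500000, 0.000000); Gamma_xxx = -0.052546, Gamma_xxy = -0.526775, Gamma_xyy = 3.668362, Gamma_yxx = 0.249631, Gamma_yxy = 0.052546, Gamma_yyy = 0.172732
step 0: V^x = -0.7500, V^y = 1.7500
step 1: k1 = (0.000000, 0.000000), k2 = (0.110306, 0.011908), k3 = (0.110683, 0.011028), k4 = (0.222065, 0.020291); V <- V + (h/6)(k1 + 2k2 + 2k3 + k4): V^x = -0.6947, V^y = 1.7555
step 2: k1 = (0.222065, 0.020291), k2 = (0.335193, 0.025139), k3 = (0.335990, 0.022468), k4 = (0.451502, 0.019318); V <- V + (h/6)(k1 + 2k2 + 2k3 + k4): V^x = -0.5267, V^y = 1.7667

Answer: V^x = -0.5267, V^y = 1.7667
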